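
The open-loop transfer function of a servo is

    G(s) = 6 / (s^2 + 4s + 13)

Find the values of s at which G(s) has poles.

s = -2 + 3j, -2 - 3j

The poles are the roots of the denominator s^2 + 4s + 13 = 0.
Using the quadratic formula: s = (-4 ± √(-36))/2 = -2 ± 3j.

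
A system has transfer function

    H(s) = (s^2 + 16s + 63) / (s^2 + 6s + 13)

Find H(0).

Set s = 0: H(0) = (63) / (13) = 63/13.

H(0) = 63/13 ≈ 4.846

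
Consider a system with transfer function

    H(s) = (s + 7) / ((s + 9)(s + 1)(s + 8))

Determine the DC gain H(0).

At s = 0 each factor (s + a) contributes a and each (s^2 + bs + c) contributes c.
H(0) = 1·(7) / ((9) · (1) · (8)) = 7/72 = 7/72.

H(0) = 7/72 ≈ 0.09722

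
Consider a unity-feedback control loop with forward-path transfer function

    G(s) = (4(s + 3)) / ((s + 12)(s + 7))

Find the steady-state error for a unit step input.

e_ss = 0.8750

G(s) has no poles at the origin.
This is a Type 0 system. Kp = lim_{s→0} G(s) = 12/84 = 1/7.
e_ss = 1/(1 + Kp) = 1/(1 + 1/7) = 7/8 ≈ 0.8750.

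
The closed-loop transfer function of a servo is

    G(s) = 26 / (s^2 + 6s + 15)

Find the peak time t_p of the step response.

t_p ≈ 1.283 s

Comparing s^2 + 6s + 15 to s^2 + 2ζωₙs + ωₙ²: ωₙ = √15 ≈ 3.873 rad/s and ζ = 6/(2·√15) ≈ 0.7746.
ζωₙ = 6/2 = 3, so ω_d = ωₙ√(1−ζ²) = √(ωₙ² − (ζωₙ)²) = √(15 − 3²) = √6 ≈ 2.449 rad/s.
t_p = π/ω_d = π/2.449 ≈ 1.283 s.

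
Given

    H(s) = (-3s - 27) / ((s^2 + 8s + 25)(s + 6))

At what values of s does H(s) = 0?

s = -9

Set the numerator to zero: -3s - 27 = 0, i.e. -3·(s + 9) = 0.
So s = -9.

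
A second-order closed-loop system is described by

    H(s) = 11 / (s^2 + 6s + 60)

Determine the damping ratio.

Compare the denominator to the standard form s^2 + 2ζωₙs + ωₙ².
ωₙ² = 60, so ωₙ = √60 ≈ 7.746 rad/s.
2ζωₙ = 6, so ζ = 6/(2·√60) ≈ 0.3873.

ζ ≈ 0.3873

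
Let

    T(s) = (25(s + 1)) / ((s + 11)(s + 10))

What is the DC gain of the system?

At s = 0 each factor (s + a) contributes a and each (s^2 + bs + c) contributes c.
T(0) = 25·(1) / ((11) · (10)) = 25/110 = 5/22.

T(0) = 5/22 ≈ 0.2273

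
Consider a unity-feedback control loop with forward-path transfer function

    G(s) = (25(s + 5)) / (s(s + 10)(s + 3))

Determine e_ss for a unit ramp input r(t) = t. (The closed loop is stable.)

e_ss = 0.2400

G(s) has one pole at the origin.
This is a Type 1 system. Kv = lim_{s→0} s·G(s) = 125/30 = 25/6.
e_ss = 1/Kv = 1/(25/6) = 6/25 ≈ 0.2400.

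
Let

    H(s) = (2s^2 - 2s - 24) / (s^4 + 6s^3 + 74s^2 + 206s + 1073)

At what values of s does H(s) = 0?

s = -3, 4

Set the numerator to zero: 2s^2 - 2s - 24 = 0, i.e. 2·(s^2 - s - 12) = 0.
Factoring: (s + 3)(s - 4) = 0.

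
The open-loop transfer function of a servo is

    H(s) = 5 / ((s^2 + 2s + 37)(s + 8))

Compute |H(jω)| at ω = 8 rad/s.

Substitute s = j8: numerator = 5, denominator = -344 - j88.
|H(j8)| = |5| / |-344 - j88| = 5 / 355.08 ≈ 0.01408.

|H(j8)| ≈ 0.01408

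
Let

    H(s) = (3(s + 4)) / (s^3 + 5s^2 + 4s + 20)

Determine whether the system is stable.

marginally stable

The denominator s^3 + 5s^2 + 4s + 20 factors as (s^2 + 4)(s + 5), giving poles at s = 2j, -2j, -5.
Since the simple pole(s) at s = ±2j lie on the jω-axis with none in the right half-plane, the system is marginally stable.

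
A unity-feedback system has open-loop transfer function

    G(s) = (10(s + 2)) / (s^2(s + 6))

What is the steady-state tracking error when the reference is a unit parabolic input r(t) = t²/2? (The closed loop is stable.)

G(s) has 2 poles at the origin.
This is a Type 2 system. Ka = lim_{s→0} s^2·G(s) = 20/6 = 10/3.
e_ss = 1/Ka = 1/(10/3) = 3/10 ≈ 0.3000.

e_ss = 0.3000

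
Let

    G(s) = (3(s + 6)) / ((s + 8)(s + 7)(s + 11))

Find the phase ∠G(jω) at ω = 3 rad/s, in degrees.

∠G(j3) ≈ -32.44°

At s = j3: numerator = 18 + j9, denominator = 382 + j636.
∠G = ∠num − ∠den = 26.565° − (59.010°) = -32.44°.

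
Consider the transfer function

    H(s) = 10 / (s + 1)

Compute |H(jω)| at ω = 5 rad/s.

|H(j5)| ≈ 1.961

Substitute s = j5: numerator = 10, denominator = 1 + j5.
|H(j5)| = |10| / |1 + j5| = 10 / 5.0990 ≈ 1.961.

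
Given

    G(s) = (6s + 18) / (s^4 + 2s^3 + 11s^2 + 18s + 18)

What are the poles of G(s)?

s = ±3j, -1 ± j

The poles are the roots of the denominator s^4 + 2s^3 + 11s^2 + 18s + 18 = 0.
No real roots exist; factor into two real quadratics: (s^2 + 9)(s^2 + 2s + 2) = 0.
Each quadratic gives a conjugate pair via the quadratic formula.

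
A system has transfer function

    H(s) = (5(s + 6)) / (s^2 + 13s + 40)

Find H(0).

H(0) = 3/4 ≈ 0.7500

Set s = 0: H(0) = (30) / (40) = 3/4.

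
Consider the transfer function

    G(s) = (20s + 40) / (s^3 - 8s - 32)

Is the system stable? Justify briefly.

unstable

The denominator s^3 - 8s - 32 factors as (s^2 + 4s + 8)(s - 4), giving poles at s = -2 + 2j, -2 - 2j, 4.
Since the pole(s) at s = 4 lie in the right half-plane, the system is unstable.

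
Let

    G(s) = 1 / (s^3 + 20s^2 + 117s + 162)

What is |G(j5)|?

|G(j5)| ≈ 0.001752

Substitute s = j5: numerator = 1, denominator = -338 + j460.
|G(j5)| = |1| / |-338 + j460| = 1 / 570.83 ≈ 0.001752.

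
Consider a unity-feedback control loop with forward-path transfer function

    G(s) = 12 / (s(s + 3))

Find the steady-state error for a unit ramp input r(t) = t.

G(s) has one pole at the origin.
This is a Type 1 system. Kv = lim_{s→0} s·G(s) = 12/3 = 4.
e_ss = 1/Kv = 1/(4) = 1/4 ≈ 0.2500.

e_ss = 0.2500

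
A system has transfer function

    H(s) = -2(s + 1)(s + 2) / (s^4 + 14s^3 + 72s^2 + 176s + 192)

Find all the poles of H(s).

s = -2 ± 2j, -6, -4

The poles are the roots of the denominator s^4 + 14s^3 + 72s^2 + 176s + 192 = 0.
Trying s = -6: the polynomial evaluates to 0, so (s + 6) is a factor.
Dividing out leaves s^3 + 8s^2 + 24s + 32 = 0.
This factors further as (s^2 + 4s + 8)(s + 4) = 0.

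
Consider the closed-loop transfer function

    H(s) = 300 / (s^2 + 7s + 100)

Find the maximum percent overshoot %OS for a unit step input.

%OS ≈ 30.9%

Comparing s^2 + 7s + 100 to s^2 + 2ζωₙs + ωₙ²: ωₙ = 10 rad/s and ζ = 7/(2·10) = 0.35.
%OS = 100·exp(−πζ/√(1−ζ²)) = 100·exp(−π·0.35/√(1−0.35²)) ≈ 30.9%.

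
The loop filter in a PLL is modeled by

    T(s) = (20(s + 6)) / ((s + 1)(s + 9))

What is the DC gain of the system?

At s = 0 each factor (s + a) contributes a and each (s^2 + bs + c) contributes c.
T(0) = 20·(6) / ((1) · (9)) = 120/9 = 40/3.

T(0) = 40/3 ≈ 13.33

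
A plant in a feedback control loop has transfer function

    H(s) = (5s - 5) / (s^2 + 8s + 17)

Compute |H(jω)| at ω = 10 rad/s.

|H(j10)| ≈ 0.4359

Substitute s = j10: numerator = -5 + j50, denominator = -83 + j80.
|H(j10)| = |-5 + j50| / |-83 + j80| = 50.249 / 115.28 ≈ 0.4359.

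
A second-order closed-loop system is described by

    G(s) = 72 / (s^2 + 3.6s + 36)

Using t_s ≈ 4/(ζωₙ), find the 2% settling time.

Comparing s^2 + 3.6s + 36 to s^2 + 2ζωₙs + ωₙ²: ωₙ = 6 rad/s and ζ = 3.6/(2·6) = 0.3.
ζωₙ = 3.6/2 = 1.8, so t_s ≈ 4/(ζωₙ) = 4/1.8 ≈ 2.222 s.

t_s ≈ 2.222 s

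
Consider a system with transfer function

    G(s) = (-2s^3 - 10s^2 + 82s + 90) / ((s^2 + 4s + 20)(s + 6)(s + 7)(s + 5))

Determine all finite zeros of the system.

Set the numerator to zero: -2s^3 - 10s^2 + 82s + 90 = 0, i.e. -2·(s^3 + 5s^2 - 41s - 45) = 0.
Factoring: (s - 5)(s + 9)(s + 1) = 0.

s = 5, -9, -1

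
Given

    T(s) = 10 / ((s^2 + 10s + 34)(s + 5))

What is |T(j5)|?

|T(j5)| ≈ 0.02784

Substitute s = j5: numerator = 10, denominator = -205 + j295.
|T(j5)| = |10| / |-205 + j295| = 10 / 359.24 ≈ 0.02784.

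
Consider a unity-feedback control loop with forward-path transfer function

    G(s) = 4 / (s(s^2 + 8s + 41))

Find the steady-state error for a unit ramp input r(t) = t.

G(s) has one pole at the origin.
This is a Type 1 system. Kv = lim_{s→0} s·G(s) = 4/41.
e_ss = 1/Kv = 1/(4/41) = 41/4 ≈ 10.25.

e_ss = 10.25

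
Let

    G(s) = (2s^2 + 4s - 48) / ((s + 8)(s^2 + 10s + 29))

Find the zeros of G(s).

Set the numerator to zero: 2s^2 + 4s - 48 = 0, i.e. 2·(s^2 + 2s - 24) = 0.
Factoring: (s - 4)(s + 6) = 0.

s = 4, -6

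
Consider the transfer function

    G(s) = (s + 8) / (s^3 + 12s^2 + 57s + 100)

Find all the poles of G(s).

s = -4 + 3j, -4 - 3j, -4

The poles are the roots of the denominator s^3 + 12s^2 + 57s + 100 = 0.
Trying s = -4: the polynomial evaluates to 0, so (s + 4) is a factor.
Dividing out leaves s^2 + 8s + 25 = 0.
The quadratic formula then gives s = -4 ± 3j.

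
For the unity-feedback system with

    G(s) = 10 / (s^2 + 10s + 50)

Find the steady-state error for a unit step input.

G(s) has no poles at the origin.
This is a Type 0 system. Kp = lim_{s→0} G(s) = 10/50 = 1/5.
e_ss = 1/(1 + Kp) = 1/(1 + 1/5) = 5/6 ≈ 0.8333.

e_ss = 0.8333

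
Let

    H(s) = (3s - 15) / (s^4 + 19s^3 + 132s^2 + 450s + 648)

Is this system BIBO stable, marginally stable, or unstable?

stable

The denominator s^4 + 19s^3 + 132s^2 + 450s + 648 factors as (s + 9)(s + 4)(s^2 + 6s + 18), giving poles at s = -9, -4, -3 + 3j, -3 - 3j.
Since all poles lie strictly in the left half-plane, the system is stable.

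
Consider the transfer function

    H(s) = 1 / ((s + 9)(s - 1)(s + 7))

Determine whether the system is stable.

The poles can be read from the denominator factors: s = -9, 1, -7.
Since the pole(s) at s = 1 lie in the right half-plane, the system is unstable.

unstable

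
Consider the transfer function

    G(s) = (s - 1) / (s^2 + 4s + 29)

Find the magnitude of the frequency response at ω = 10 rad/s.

Substitute s = j10: numerator = -1 + j10, denominator = -71 + j40.
|G(j10)| = |-1 + j10| / |-71 + j40| = 10.050 / 81.492 ≈ 0.1233.

|G(j10)| ≈ 0.1233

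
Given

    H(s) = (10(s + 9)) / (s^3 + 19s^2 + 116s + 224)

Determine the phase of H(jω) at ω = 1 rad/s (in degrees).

At s = j1: numerator = 90 + j10, denominator = 205 + j115.
∠H = ∠num − ∠den = 6.3402° − (29.291°) = -22.95°.

∠H(j1) ≈ -22.95°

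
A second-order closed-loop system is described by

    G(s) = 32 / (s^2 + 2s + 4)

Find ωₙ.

ωₙ = 2 rad/s

Compare the denominator to the standard form s^2 + 2ζωₙs + ωₙ².
ωₙ² = 4, so ωₙ = 2 rad/s.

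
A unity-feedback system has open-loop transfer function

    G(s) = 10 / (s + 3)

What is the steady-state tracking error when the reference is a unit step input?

e_ss = 0.2308

G(s) has no poles at the origin.
This is a Type 0 system. Kp = lim_{s→0} G(s) = 10/3.
e_ss = 1/(1 + Kp) = 1/(1 + 10/3) = 3/13 ≈ 0.2308.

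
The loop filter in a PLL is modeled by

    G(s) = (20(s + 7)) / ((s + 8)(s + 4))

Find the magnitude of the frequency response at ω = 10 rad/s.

Substitute s = j10: numerator = 140 + j200, denominator = -68 + j120.
|G(j10)| = |140 + j200| / |-68 + j120| = 244.13 / 137.93 ≈ 1.770.

|G(j10)| ≈ 1.770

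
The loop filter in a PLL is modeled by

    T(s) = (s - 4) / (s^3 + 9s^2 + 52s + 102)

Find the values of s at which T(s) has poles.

s = -3 ± 5j, -3

The poles are the roots of the denominator s^3 + 9s^2 + 52s + 102 = 0.
Trying s = -3: the polynomial evaluates to 0, so (s + 3) is a factor.
Dividing out leaves s^2 + 6s + 34 = 0.
The quadratic formula then gives s = -3 ± 5j.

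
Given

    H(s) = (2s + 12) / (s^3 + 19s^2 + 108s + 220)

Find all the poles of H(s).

s = -4 + 2j, -4 - 2j, -11

The poles are the roots of the denominator s^3 + 19s^2 + 108s + 220 = 0.
Trying s = -11: the polynomial evaluates to 0, so (s + 11) is a factor.
Dividing out leaves s^2 + 8s + 20 = 0.
The quadratic formula then gives s = -4 ± 2j.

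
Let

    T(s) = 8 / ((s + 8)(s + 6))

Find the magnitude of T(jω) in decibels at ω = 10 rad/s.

Substitute s = j10: numerator = 8, denominator = -52 + j140.
|T(j10)| = |8| / |-52 + j140| = 8 / 149.35 ≈ 0.05357.
In decibels: 20·log₁₀(0.05357) ≈ -25.4 dB.

|T(j10)|_dB ≈ -25.4 dB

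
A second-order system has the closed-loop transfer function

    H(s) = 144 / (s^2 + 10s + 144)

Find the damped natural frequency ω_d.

ω_d ≈ 10.91 rad/s

Comparing s^2 + 10s + 144 to s^2 + 2ζωₙs + ωₙ²: ωₙ = 12 rad/s and ζ = 10/(2·12) ≈ 0.4167.
ζωₙ = 10/2 = 5, so ω_d = ωₙ√(1−ζ²) = √(ωₙ² − (ζωₙ)²) = √(144 − 5²) = √119 ≈ 10.91 rad/s.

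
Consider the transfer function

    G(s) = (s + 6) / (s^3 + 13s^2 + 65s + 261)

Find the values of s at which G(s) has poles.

s = -2 + 5j, -2 - 5j, -9

The poles are the roots of the denominator s^3 + 13s^2 + 65s + 261 = 0.
Trying s = -9: the polynomial evaluates to 0, so (s + 9) is a factor.
Dividing out leaves s^2 + 4s + 29 = 0.
The quadratic formula then gives s = -2 ± 5j.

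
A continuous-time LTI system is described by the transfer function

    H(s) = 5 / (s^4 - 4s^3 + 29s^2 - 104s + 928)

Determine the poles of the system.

s = 4 + 4j, 4 - 4j, -2 + 5j, -2 - 5j

The poles are the roots of the denominator s^4 - 4s^3 + 29s^2 - 104s + 928 = 0.
No real roots exist; factor into two real quadratics: (s^2 - 8s + 32)(s^2 + 4s + 29) = 0.
Each quadratic gives a conjugate pair via the quadratic formula.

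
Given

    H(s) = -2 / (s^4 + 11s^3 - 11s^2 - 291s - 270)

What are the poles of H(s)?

The poles are the roots of the denominator s^4 + 11s^3 - 11s^2 - 291s - 270 = 0.
Trying s = -9: the polynomial evaluates to 0, so (s + 9) is a factor.
Dividing out leaves s^3 + 2s^2 - 29s - 30 = 0.
This factors further as (s + 6)(s + 1)(s - 5) = 0.

s = -9, -6, -1, 5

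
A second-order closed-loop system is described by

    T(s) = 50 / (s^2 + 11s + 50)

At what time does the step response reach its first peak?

Comparing s^2 + 11s + 50 to s^2 + 2ζωₙs + ωₙ²: ωₙ = √50 ≈ 7.071 rad/s and ζ = 11/(2·√50) ≈ 0.7778.
ζωₙ = 11/2 = 5.5, so ω_d = ωₙ√(1−ζ²) = √(ωₙ² − (ζωₙ)²) = √(50 − 5.5²) = √19.75 ≈ 4.444 rad/s.
t_p = π/ω_d = π/4.444 ≈ 0.7069 s.

t_p ≈ 0.7069 s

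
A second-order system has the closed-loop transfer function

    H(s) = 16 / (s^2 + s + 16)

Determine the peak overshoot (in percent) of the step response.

%OS ≈ 67.3%

Comparing s^2 + s + 16 to s^2 + 2ζωₙs + ωₙ²: ωₙ = 4 rad/s and ζ = 1/(2·4) = 0.125.
%OS = 100·exp(−πζ/√(1−ζ²)) = 100·exp(−π·0.125/√(1−0.125²)) ≈ 67.3%.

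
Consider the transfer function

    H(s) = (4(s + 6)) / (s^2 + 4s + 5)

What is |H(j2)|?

|H(j2)| ≈ 3.138

Substitute s = j2: numerator = 24 + j8, denominator = 1 + j8.
|H(j2)| = |24 + j8| / |1 + j8| = 25.298 / 8.0623 ≈ 3.138.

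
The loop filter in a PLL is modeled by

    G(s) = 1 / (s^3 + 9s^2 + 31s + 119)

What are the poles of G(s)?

The poles are the roots of the denominator s^3 + 9s^2 + 31s + 119 = 0.
Trying s = -7: the polynomial evaluates to 0, so (s + 7) is a factor.
Dividing out leaves s^2 + 2s + 17 = 0.
The quadratic formula then gives s = -1 ± 4j.

s = -1 ± 4j, -7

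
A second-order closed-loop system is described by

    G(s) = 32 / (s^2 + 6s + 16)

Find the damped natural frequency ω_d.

ω_d ≈ 2.646 rad/s

Comparing s^2 + 6s + 16 to s^2 + 2ζωₙs + ωₙ²: ωₙ = 4 rad/s and ζ = 6/(2·4) = 0.75.
ζωₙ = 6/2 = 3, so ω_d = ωₙ√(1−ζ²) = √(ωₙ² − (ζωₙ)²) = √(16 − 3²) = √7 ≈ 2.646 rad/s.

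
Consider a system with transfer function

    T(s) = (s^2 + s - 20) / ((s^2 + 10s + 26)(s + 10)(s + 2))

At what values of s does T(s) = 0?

s = -5, 4

Set the numerator to zero: s^2 + s - 20 = 0.
Factoring: (s + 5)(s - 4) = 0.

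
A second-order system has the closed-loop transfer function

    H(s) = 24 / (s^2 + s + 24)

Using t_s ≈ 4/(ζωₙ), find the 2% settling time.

Comparing s^2 + s + 24 to s^2 + 2ζωₙs + ωₙ²: ωₙ = √24 ≈ 4.899 rad/s and ζ = 1/(2·√24) ≈ 0.1021.
ζωₙ = 1/2 = 0.5, so t_s ≈ 4/(ζωₙ) = 4/0.5 = 8 s.

t_s ≈ 8 s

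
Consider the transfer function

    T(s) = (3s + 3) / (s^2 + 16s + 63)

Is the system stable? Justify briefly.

stable

The denominator s^2 + 16s + 63 factors as (s + 9)(s + 7), giving poles at s = -9, -7.
Since all poles lie strictly in the left half-plane, the system is stable.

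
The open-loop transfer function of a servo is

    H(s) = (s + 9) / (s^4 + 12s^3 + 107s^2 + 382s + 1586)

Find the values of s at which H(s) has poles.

The poles are the roots of the denominator s^4 + 12s^3 + 107s^2 + 382s + 1586 = 0.
No real roots exist; factor into two real quadratics: (s^2 + 10s + 61)(s^2 + 2s + 26) = 0.
Each quadratic gives a conjugate pair via the quadratic formula.

s = -5 ± 6j, -1 ± 5j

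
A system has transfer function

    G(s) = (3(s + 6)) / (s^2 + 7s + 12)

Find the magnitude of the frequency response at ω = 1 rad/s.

Substitute s = j1: numerator = 18 + j3, denominator = 11 + j7.
|G(j1)| = |18 + j3| / |11 + j7| = 18.248 / 13.038 ≈ 1.400.

|G(j1)| ≈ 1.400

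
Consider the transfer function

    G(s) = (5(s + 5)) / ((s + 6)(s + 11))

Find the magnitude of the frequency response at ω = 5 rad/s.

Substitute s = j5: numerator = 25 + j25, denominator = 41 + j85.
|G(j5)| = |25 + j25| / |41 + j85| = 35.355 / 94.372 ≈ 0.3746.

|G(j5)| ≈ 0.3746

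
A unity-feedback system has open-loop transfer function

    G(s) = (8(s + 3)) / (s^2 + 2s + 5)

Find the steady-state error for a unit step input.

G(s) has no poles at the origin.
This is a Type 0 system. Kp = lim_{s→0} G(s) = 24/5.
e_ss = 1/(1 + Kp) = 1/(1 + 24/5) = 5/29 ≈ 0.1724.

e_ss = 0.1724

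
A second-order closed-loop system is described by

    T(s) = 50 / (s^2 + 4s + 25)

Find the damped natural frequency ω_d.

Comparing s^2 + 4s + 25 to s^2 + 2ζωₙs + ωₙ²: ωₙ = 5 rad/s and ζ = 4/(2·5) = 0.4.
ζωₙ = 4/2 = 2, so ω_d = ωₙ√(1−ζ²) = √(ωₙ² − (ζωₙ)²) = √(25 − 2²) = √21 ≈ 4.583 rad/s.

ω_d ≈ 4.583 rad/s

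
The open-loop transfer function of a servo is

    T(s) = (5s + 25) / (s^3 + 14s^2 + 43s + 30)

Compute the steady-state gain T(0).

Set s = 0: T(0) = (25) / (30) = 5/6.

T(0) = 5/6 ≈ 0.8333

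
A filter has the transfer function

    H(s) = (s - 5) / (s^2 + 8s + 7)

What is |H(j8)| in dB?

Substitute s = j8: numerator = -5 + j8, denominator = -57 + j64.
|H(j8)| = |-5 + j8| / |-57 + j64| = 9.4340 / 85.703 ≈ 0.1101.
In decibels: 20·log₁₀(0.1101) ≈ -19.2 dB.

|H(j8)|_dB ≈ -19.2 dB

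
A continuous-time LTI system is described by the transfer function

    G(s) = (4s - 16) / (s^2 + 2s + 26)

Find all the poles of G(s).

s = -1 + 5j, -1 - 5j

The poles are the roots of the denominator s^2 + 2s + 26 = 0.
Using the quadratic formula: s = (-2 ± √(-100))/2 = -1 ± 5j.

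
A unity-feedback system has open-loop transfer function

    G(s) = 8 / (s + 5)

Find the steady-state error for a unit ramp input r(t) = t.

G(s) has no poles at the origin.
This is a Type 0 system; Kv = lim_{s→0} s·G(s) = 0, so the steady-state error for a ramp input is infinite.

e_ss = ∞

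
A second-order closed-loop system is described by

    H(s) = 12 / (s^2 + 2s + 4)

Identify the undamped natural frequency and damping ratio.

Compare the denominator to the standard form s^2 + 2ζωₙs + ωₙ².
ωₙ² = 4, so ωₙ = 2 rad/s.
2ζωₙ = 2, so ζ = 2/(2·2) = 0.5.

ωₙ = 2 rad/s, ζ = 0.5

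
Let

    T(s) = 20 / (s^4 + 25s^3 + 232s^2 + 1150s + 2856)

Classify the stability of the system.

stable

The denominator s^4 + 25s^3 + 232s^2 + 1150s + 2856 factors as (s + 12)(s^2 + 6s + 34)(s + 7), giving poles at s = -12, -3 ± 5j, -7.
Since all poles lie strictly in the left half-plane, the system is stable.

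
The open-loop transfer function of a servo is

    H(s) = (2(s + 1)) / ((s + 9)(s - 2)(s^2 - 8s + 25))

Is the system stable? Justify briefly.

The poles can be read from the denominator factors: s = -9, 2, 4 + 3j, 4 - 3j.
Since the pole(s) at s = 2, 4 + 3j, 4 - 3j lie in the right half-plane, the system is unstable.

unstable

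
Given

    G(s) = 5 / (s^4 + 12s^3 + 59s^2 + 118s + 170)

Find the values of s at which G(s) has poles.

s = -1 + 2j, -1 - 2j, -5 + 3j, -5 - 3j

The poles are the roots of the denominator s^4 + 12s^3 + 59s^2 + 118s + 170 = 0.
No real roots exist; factor into two real quadratics: (s^2 + 2s + 5)(s^2 + 10s + 34) = 0.
Each quadratic gives a conjugate pair via the quadratic formula.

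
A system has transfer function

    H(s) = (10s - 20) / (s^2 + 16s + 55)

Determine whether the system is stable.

The denominator s^2 + 16s + 55 factors as (s + 11)(s + 5), giving poles at s = -11, -5.
Since all poles lie strictly in the left half-plane, the system is stable.

stable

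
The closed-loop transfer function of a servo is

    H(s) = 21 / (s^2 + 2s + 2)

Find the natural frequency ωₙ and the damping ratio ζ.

ωₙ ≈ 1.414 rad/s, ζ ≈ 0.7071

Compare the denominator to the standard form s^2 + 2ζωₙs + ωₙ².
ωₙ² = 2, so ωₙ = √2 ≈ 1.414 rad/s.
2ζωₙ = 2, so ζ = 2/(2·√2) ≈ 0.7071.
With ζ = 0.7071 the response is underdamped.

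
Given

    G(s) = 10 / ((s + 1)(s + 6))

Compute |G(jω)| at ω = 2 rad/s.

|G(j2)| ≈ 0.7071

Substitute s = j2: numerator = 10, denominator = 2 + j14.
|G(j2)| = |10| / |2 + j14| = 10 / 14.142 ≈ 0.7071.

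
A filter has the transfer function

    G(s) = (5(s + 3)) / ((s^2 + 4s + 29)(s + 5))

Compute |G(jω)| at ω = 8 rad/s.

|G(j8)| ≈ 0.09549

Substitute s = j8: numerator = 15 + j40, denominator = -431 - j120.
|G(j8)| = |15 + j40| / |-431 - j120| = 42.720 / 447.39 ≈ 0.09549.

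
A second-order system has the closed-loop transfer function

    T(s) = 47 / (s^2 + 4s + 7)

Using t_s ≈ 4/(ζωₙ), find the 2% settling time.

Comparing s^2 + 4s + 7 to s^2 + 2ζωₙs + ωₙ²: ωₙ = √7 ≈ 2.646 rad/s and ζ = 4/(2·√7) ≈ 0.7559.
ζωₙ = 4/2 = 2, so t_s ≈ 4/(ζωₙ) = 4/2 = 2 s.

t_s ≈ 2 s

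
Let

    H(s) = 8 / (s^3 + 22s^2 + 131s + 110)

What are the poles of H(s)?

s = -10, -1, -11

The poles are the roots of the denominator s^3 + 22s^2 + 131s + 110 = 0.
Trying s = -10: the polynomial evaluates to 0, so (s + 10) is a factor.
Dividing out leaves s^2 + 12s + 11 = 0.
Factoring the quadratic: (s + 1)(s + 11) = 0.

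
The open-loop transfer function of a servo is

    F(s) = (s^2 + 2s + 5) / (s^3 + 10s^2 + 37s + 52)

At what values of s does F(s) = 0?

s = -1 + 2j, -1 - 2j

Set the numerator to zero: s^2 + 2s + 5 = 0.
Factoring: (s^2 + 2s + 5) = 0.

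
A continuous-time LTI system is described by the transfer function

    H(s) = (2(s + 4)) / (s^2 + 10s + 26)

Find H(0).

At s = 0 each factor (s + a) contributes a and each (s^2 + bs + c) contributes c.
H(0) = 2·(4) / ((26)) = 8/26 = 4/13.

H(0) = 4/13 ≈ 0.3077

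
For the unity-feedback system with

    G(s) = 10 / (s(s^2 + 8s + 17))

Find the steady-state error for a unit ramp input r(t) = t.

G(s) has one pole at the origin.
This is a Type 1 system. Kv = lim_{s→0} s·G(s) = 10/17.
e_ss = 1/Kv = 1/(10/17) = 17/10 ≈ 1.700.

e_ss = 1.700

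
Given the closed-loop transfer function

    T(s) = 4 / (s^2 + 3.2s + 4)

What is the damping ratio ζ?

Compare the denominator to the standard form s^2 + 2ζωₙs + ωₙ².
ωₙ² = 4, so ωₙ = 2 rad/s.
2ζωₙ = 3.2, so ζ = 3.2/(2·2) = 0.8.
With ζ = 0.8 the response is underdamped.

ζ = 0.8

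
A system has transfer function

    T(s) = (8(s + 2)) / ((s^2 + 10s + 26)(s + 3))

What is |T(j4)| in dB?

Substitute s = j4: numerator = 16 + j32, denominator = -130 + j160.
|T(j4)| = |16 + j32| / |-130 + j160| = 35.777 / 206.16 ≈ 0.1735.
In decibels: 20·log₁₀(0.1735) ≈ -15.2 dB.

|T(j4)|_dB ≈ -15.2 dB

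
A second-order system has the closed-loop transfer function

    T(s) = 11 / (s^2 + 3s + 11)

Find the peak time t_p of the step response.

Comparing s^2 + 3s + 11 to s^2 + 2ζωₙs + ωₙ²: ωₙ = √11 ≈ 3.317 rad/s and ζ = 3/(2·√11) ≈ 0.4523.
ζωₙ = 3/2 = 1.5, so ω_d = ωₙ√(1−ζ²) = √(ωₙ² − (ζωₙ)²) = √(11 − 1.5²) = √8.75 ≈ 2.958 rad/s.
t_p = π/ω_d = π/2.958 ≈ 1.062 s.

t_p ≈ 1.062 s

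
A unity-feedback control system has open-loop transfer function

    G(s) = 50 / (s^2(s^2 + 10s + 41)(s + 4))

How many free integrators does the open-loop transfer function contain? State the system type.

Type 2

The denominator has 2 factors of s at the origin (free integrators), so this is a Type 2 system.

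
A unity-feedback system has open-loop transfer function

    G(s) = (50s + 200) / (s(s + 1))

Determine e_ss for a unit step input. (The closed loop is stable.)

e_ss = 0

G(s) has one pole at the origin.
This is a Type 1 system; for a step input the steady-state error is zero.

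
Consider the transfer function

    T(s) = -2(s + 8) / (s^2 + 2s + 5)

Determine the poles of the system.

The poles are the roots of the denominator s^2 + 2s + 5 = 0.
Using the quadratic formula: s = (-2 ± √(-16))/2 = -1 ± 2j.

s = -1 + 2j, -1 - 2j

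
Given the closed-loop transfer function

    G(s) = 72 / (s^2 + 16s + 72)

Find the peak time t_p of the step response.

t_p ≈ 1.111 s

Comparing s^2 + 16s + 72 to s^2 + 2ζωₙs + ωₙ²: ωₙ = √72 ≈ 8.485 rad/s and ζ = 16/(2·√72) ≈ 0.9428.
ζωₙ = 16/2 = 8, so ω_d = ωₙ√(1−ζ²) = √(ωₙ² − (ζωₙ)²) = √(72 − 8²) = √8 ≈ 2.828 rad/s.
t_p = π/ω_d = π/2.828 ≈ 1.111 s.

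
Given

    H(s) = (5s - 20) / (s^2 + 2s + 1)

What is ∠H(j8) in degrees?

At s = j8: numerator = -20 + j40, denominator = -63 + j16.
∠H = ∠num − ∠den = 116.57° − (165.75°) = -49.18°.

∠H(j8) ≈ -49.18°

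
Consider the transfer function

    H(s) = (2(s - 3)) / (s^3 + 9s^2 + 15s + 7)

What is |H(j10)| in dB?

Substitute s = j10: numerator = -6 + j20, denominator = -893 - j850.
|H(j10)| = |-6 + j20| / |-893 - j850| = 20.881 / 1232.9 ≈ 0.01694.
In decibels: 20·log₁₀(0.01694) ≈ -35.4 dB.

|H(j10)|_dB ≈ -35.4 dB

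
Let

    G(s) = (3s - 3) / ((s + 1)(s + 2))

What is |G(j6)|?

Substitute s = j6: numerator = -3 + j18, denominator = -34 + j18.
|G(j6)| = |-3 + j18| / |-34 + j18| = 18.248 / 38.471 ≈ 0.4743.

|G(j6)| ≈ 0.4743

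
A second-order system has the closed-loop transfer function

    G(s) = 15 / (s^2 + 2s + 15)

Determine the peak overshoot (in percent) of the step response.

%OS ≈ 43.2%

Comparing s^2 + 2s + 15 to s^2 + 2ζωₙs + ωₙ²: ωₙ = √15 ≈ 3.873 rad/s and ζ = 2/(2·√15) ≈ 0.2582.
%OS = 100·exp(−πζ/√(1−ζ²)) = 100·exp(−π·0.2582/√(1−0.2582²)) ≈ 43.2%.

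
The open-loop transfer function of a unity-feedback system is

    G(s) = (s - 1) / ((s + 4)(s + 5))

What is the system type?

Type 0

The denominator has no factor of s at the origin — no free integrator — so this is a Type 0 system.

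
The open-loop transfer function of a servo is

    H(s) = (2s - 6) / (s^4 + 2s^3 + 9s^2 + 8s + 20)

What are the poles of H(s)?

s = ±2j, -1 ± 2j

The poles are the roots of the denominator s^4 + 2s^3 + 9s^2 + 8s + 20 = 0.
No real roots exist; factor into two real quadratics: (s^2 + 4)(s^2 + 2s + 5) = 0.
Each quadratic gives a conjugate pair via the quadratic formula.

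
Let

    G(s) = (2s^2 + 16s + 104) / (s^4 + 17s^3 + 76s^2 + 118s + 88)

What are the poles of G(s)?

s = -1 + j, -1 - j, -11, -4

The poles are the roots of the denominator s^4 + 17s^3 + 76s^2 + 118s + 88 = 0.
Trying s = -11: the polynomial evaluates to 0, so (s + 11) is a factor.
Dividing out leaves s^3 + 6s^2 + 10s + 8 = 0.
This factors further as (s^2 + 2s + 2)(s + 4) = 0.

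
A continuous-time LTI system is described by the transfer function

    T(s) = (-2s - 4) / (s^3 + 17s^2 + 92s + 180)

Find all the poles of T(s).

s = -4 ± 2j, -9

The poles are the roots of the denominator s^3 + 17s^2 + 92s + 180 = 0.
Trying s = -9: the polynomial evaluates to 0, so (s + 9) is a factor.
Dividing out leaves s^2 + 8s + 20 = 0.
The quadratic formula then gives s = -4 ± 2j.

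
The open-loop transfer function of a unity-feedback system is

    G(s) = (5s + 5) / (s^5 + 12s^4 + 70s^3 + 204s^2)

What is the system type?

Factor s from the denominator: s^5 + 12s^4 + 70s^3 + 204s^2 = s^2·(s^3 + 12s^2 + 70s + 204).
There are 2 poles at the origin, so the system is Type 2.

Type 2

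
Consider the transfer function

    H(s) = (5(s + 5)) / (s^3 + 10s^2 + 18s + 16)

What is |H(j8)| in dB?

|H(j8)|_dB ≈ -23.7 dB

Substitute s = j8: numerator = 25 + j40, denominator = -624 - j368.
|H(j8)| = |25 + j40| / |-624 - j368| = 47.170 / 724.43 ≈ 0.06511.
In decibels: 20·log₁₀(0.06511) ≈ -23.7 dB.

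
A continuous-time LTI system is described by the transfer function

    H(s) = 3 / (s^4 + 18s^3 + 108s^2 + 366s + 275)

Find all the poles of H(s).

s = -3 ± 4j, -1, -11

The poles are the roots of the denominator s^4 + 18s^3 + 108s^2 + 366s + 275 = 0.
Trying s = -1: the polynomial evaluates to 0, so (s + 1) is a factor.
Dividing out leaves s^3 + 17s^2 + 91s + 275 = 0.
This factors further as (s^2 + 6s + 25)(s + 11) = 0.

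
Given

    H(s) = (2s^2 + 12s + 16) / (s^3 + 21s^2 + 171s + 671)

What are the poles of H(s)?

The poles are the roots of the denominator s^3 + 21s^2 + 171s + 671 = 0.
Trying s = -11: the polynomial evaluates to 0, so (s + 11) is a factor.
Dividing out leaves s^2 + 10s + 61 = 0.
The quadratic formula then gives s = -5 ± 6j.

s = -5 ± 6j, -11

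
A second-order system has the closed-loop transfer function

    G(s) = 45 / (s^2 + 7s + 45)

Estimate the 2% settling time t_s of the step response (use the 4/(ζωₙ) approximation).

Comparing s^2 + 7s + 45 to s^2 + 2ζωₙs + ωₙ²: ωₙ = √45 ≈ 6.708 rad/s and ζ = 7/(2·√45) ≈ 0.5217.
ζωₙ = 7/2 = 3.5, so t_s ≈ 4/(ζωₙ) = 4/3.5 ≈ 1.143 s.

t_s ≈ 1.143 s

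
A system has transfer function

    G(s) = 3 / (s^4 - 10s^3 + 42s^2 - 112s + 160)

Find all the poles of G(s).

s = 1 + 3j, 1 - 3j, 4, 4

The poles are the roots of the denominator s^4 - 10s^3 + 42s^2 - 112s + 160 = 0.
Trying s = 4: the polynomial evaluates to 0, so (s - 4) is a factor.
Dividing out leaves s^3 - 6s^2 + 18s - 40 = 0.
This factors further as (s^2 - 2s + 10)(s - 4) = 0.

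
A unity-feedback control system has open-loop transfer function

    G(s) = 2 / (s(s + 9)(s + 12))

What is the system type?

Type 1

The denominator has 1 factor of s at the origin (free integrator), so this is a Type 1 system.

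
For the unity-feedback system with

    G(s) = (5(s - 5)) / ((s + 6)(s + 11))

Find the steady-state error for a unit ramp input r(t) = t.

e_ss = ∞

G(s) has no poles at the origin.
This is a Type 0 system; Kv = lim_{s→0} s·G(s) = 0, so the steady-state error for a ramp input is infinite.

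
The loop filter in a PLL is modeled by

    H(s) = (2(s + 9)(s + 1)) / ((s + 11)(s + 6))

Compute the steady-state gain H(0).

At s = 0 each factor (s + a) contributes a and each (s^2 + bs + c) contributes c.
H(0) = 2·(9) · (1) / ((11) · (6)) = 18/66 = 3/11.

H(0) = 3/11 ≈ 0.2727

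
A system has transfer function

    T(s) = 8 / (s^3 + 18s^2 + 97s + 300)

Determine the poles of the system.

The poles are the roots of the denominator s^3 + 18s^2 + 97s + 300 = 0.
Trying s = -12: the polynomial evaluates to 0, so (s + 12) is a factor.
Dividing out leaves s^2 + 6s + 25 = 0.
The quadratic formula then gives s = -3 ± 4j.

s = -12, -3 + 4j, -3 - 4j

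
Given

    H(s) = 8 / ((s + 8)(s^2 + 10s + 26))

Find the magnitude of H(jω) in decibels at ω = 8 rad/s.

Substitute s = j8: numerator = 8, denominator = -944 + j336.
|H(j8)| = |8| / |-944 + j336| = 8 / 1002.0 ≈ 0.007984.
In decibels: 20·log₁₀(0.007984) ≈ -42.0 dB.

|H(j8)|_dB ≈ -42.0 dB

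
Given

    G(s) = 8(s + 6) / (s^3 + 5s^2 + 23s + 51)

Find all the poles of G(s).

The poles are the roots of the denominator s^3 + 5s^2 + 23s + 51 = 0.
Trying s = -3: the polynomial evaluates to 0, so (s + 3) is a factor.
Dividing out leaves s^2 + 2s + 17 = 0.
The quadratic formula then gives s = -1 ± 4j.

s = -1 ± 4j, -3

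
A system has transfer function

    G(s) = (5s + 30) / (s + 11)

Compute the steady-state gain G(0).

G(0) = 30/11 ≈ 2.727

Set s = 0: G(0) = (30) / (11) = 30/11.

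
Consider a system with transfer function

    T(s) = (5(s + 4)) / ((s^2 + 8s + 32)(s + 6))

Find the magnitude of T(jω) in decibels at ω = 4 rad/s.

|T(j4)|_dB ≈ -19.2 dB

Substitute s = j4: numerator = 20 + j20, denominator = -32 + j256.
|T(j4)| = |20 + j20| / |-32 + j256| = 28.284 / 257.99 ≈ 0.1096.
In decibels: 20·log₁₀(0.1096) ≈ -19.2 dB.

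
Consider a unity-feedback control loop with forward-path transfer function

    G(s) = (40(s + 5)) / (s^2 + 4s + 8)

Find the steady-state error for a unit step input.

e_ss = 0.03846

G(s) has no poles at the origin.
This is a Type 0 system. Kp = lim_{s→0} G(s) = 200/8 = 25.
e_ss = 1/(1 + Kp) = 1/(1 + 25) = 1/26 ≈ 0.03846.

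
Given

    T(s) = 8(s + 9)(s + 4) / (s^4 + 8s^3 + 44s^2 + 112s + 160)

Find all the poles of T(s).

s = -2 ± 4j, -2 ± 2j

The poles are the roots of the denominator s^4 + 8s^3 + 44s^2 + 112s + 160 = 0.
No real roots exist; factor into two real quadratics: (s^2 + 4s + 20)(s^2 + 4s + 8) = 0.
Each quadratic gives a conjugate pair via the quadratic formula.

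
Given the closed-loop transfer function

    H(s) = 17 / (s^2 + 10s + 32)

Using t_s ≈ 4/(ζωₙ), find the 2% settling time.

t_s ≈ 0.8000 s

Comparing s^2 + 10s + 32 to s^2 + 2ζωₙs + ωₙ²: ωₙ = √32 ≈ 5.657 rad/s and ζ = 10/(2·√32) ≈ 0.8839.
ζωₙ = 10/2 = 5, so t_s ≈ 4/(ζωₙ) = 4/5 = 0.8000 s.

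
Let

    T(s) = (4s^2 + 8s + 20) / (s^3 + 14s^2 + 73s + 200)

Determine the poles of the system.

The poles are the roots of the denominator s^3 + 14s^2 + 73s + 200 = 0.
Trying s = -8: the polynomial evaluates to 0, so (s + 8) is a factor.
Dividing out leaves s^2 + 6s + 25 = 0.
The quadratic formula then gives s = -3 ± 4j.

s = -3 ± 4j, -8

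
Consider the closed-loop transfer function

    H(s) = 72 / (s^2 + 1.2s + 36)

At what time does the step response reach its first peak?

t_p ≈ 0.5262 s

Comparing s^2 + 1.2s + 36 to s^2 + 2ζωₙs + ωₙ²: ωₙ = 6 rad/s and ζ = 1.2/(2·6) = 0.1.
ζωₙ = 1.2/2 = 0.6, so ω_d = ωₙ√(1−ζ²) = √(ωₙ² − (ζωₙ)²) = √(36 − 0.6²) = √35.64 ≈ 5.970 rad/s.
t_p = π/ω_d = π/5.970 ≈ 0.5262 s.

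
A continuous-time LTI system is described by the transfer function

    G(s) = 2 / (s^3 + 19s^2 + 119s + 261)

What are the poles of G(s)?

The poles are the roots of the denominator s^3 + 19s^2 + 119s + 261 = 0.
Trying s = -9: the polynomial evaluates to 0, so (s + 9) is a factor.
Dividing out leaves s^2 + 10s + 29 = 0.
The quadratic formula then gives s = -5 ± 2j.

s = -5 ± 2j, -9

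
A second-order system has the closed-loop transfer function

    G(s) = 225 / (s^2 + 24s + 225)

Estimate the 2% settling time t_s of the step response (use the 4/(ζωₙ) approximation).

Comparing s^2 + 24s + 225 to s^2 + 2ζωₙs + ωₙ²: ωₙ = 15 rad/s and ζ = 24/(2·15) = 0.8.
ζωₙ = 24/2 = 12, so t_s ≈ 4/(ζωₙ) = 4/12 ≈ 0.3333 s.

t_s ≈ 0.3333 s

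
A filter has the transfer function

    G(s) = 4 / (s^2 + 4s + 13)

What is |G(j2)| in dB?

Substitute s = j2: numerator = 4, denominator = 9 + j8.
|G(j2)| = |4| / |9 + j8| = 4 / 12.042 ≈ 0.3322.
In decibels: 20·log₁₀(0.3322) ≈ -9.57 dB.

|G(j2)|_dB ≈ -9.57 dB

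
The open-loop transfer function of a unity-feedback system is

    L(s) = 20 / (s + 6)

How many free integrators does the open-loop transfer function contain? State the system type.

Type 0

The denominator has no factor of s at the origin — no free integrator — so this is a Type 0 system.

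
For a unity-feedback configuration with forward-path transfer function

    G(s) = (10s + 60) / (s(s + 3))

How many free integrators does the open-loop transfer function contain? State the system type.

Type 1

The denominator has 1 factor of s at the origin (free integrator), so this is a Type 1 system.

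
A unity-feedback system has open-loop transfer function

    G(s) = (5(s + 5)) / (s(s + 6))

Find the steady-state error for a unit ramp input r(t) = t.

e_ss = 0.2400

G(s) has one pole at the origin.
This is a Type 1 system. Kv = lim_{s→0} s·G(s) = 25/6.
e_ss = 1/Kv = 1/(25/6) = 6/25 ≈ 0.2400.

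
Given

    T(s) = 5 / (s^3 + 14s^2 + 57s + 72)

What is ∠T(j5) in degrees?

∠T(j5) ≈ -150.1°

At s = j5: numerator = 5, denominator = -278 + j160.
∠T = ∠num − ∠den = 0° − (150.08°) = -150.1°.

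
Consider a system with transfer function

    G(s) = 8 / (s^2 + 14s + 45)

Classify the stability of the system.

stable

The denominator s^2 + 14s + 45 factors as (s + 5)(s + 9), giving poles at s = -5, -9.
Since all poles lie strictly in the left half-plane, the system is stable.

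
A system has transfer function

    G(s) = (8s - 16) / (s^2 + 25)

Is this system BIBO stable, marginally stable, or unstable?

marginally stable

The denominator s^2 + 25 factors as (s^2 + 25), giving poles at s = 5j, -5j.
Since the simple pole(s) at s = 5j, -5j lie on the jω-axis with none in the right half-plane, the system is marginally stable.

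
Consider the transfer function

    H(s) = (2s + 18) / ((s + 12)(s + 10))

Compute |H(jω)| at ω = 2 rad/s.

Substitute s = j2: numerator = 18 + j4, denominator = 116 + j44.
|H(j2)| = |18 + j4| / |116 + j44| = 18.439 / 124.06 ≈ 0.1486.

|H(j2)| ≈ 0.1486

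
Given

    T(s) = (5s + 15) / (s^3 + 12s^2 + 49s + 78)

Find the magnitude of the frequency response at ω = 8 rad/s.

Substitute s = j8: numerator = 15 + j40, denominator = -690 - j120.
|T(j8)| = |15 + j40| / |-690 - j120| = 42.720 / 700.36 ≈ 0.06100.

|T(j8)| ≈ 0.06100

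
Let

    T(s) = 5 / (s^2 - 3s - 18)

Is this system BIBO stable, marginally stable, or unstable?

unstable

The denominator s^2 - 3s - 18 factors as (s - 6)(s + 3), giving poles at s = 6, -3.
Since the pole(s) at s = 6 lie in the right half-plane, the system is unstable.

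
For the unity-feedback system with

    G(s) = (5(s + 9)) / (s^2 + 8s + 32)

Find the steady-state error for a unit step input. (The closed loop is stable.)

G(s) has no poles at the origin.
This is a Type 0 system. Kp = lim_{s→0} G(s) = 45/32.
e_ss = 1/(1 + Kp) = 1/(1 + 45/32) = 32/77 ≈ 0.4156.

e_ss = 0.4156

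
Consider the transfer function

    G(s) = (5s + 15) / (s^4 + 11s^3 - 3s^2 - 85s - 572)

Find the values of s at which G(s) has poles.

The poles are the roots of the denominator s^4 + 11s^3 - 3s^2 - 85s - 572 = 0.
Trying s = 4: the polynomial evaluates to 0, so (s - 4) is a factor.
Dividing out leaves s^3 + 15s^2 + 57s + 143 = 0.
This factors further as (s^2 + 4s + 13)(s + 11) = 0.

s = -2 ± 3j, 4, -11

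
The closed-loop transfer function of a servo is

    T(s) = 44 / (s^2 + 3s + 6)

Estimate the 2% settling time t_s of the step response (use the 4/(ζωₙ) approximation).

t_s ≈ 2.667 s

Comparing s^2 + 3s + 6 to s^2 + 2ζωₙs + ωₙ²: ωₙ = √6 ≈ 2.449 rad/s and ζ = 3/(2·√6) ≈ 0.6124.
ζωₙ = 3/2 = 1.5, so t_s ≈ 4/(ζωₙ) = 4/1.5 ≈ 2.667 s.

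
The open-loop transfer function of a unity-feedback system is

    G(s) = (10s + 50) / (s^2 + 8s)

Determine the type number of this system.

Type 1

Factor s from the denominator: s^2 + 8s = s·(s + 8).
There is 1 pole at the origin, so the system is Type 1.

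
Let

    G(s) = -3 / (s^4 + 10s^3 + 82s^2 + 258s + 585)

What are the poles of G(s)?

s = -3 ± 6j, -2 ± 3j

The poles are the roots of the denominator s^4 + 10s^3 + 82s^2 + 258s + 585 = 0.
No real roots exist; factor into two real quadratics: (s^2 + 6s + 45)(s^2 + 4s + 13) = 0.
Each quadratic gives a conjugate pair via the quadratic formula.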